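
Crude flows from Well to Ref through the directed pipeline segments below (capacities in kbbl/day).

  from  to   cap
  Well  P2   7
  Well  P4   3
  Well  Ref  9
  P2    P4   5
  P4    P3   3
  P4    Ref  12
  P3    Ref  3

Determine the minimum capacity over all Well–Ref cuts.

Augment Well→Ref: bottleneck 9, flow now 9.
Augment Well→P4→Ref: bottleneck 3, flow now 12.
Augment Well→P2→P4→Ref: bottleneck 5, flow now 17.
No augmenting path remains; maximum flow = 17.
By max-flow min-cut, the minimum cut capacity equals the max flow.
In the residual graph, reachable from Well: {Well, P2}.
Min-cut edges: Well→P4 (3), Well→Ref (9), P2→P4 (5); capacity 3 + 9 + 5 = 17.

17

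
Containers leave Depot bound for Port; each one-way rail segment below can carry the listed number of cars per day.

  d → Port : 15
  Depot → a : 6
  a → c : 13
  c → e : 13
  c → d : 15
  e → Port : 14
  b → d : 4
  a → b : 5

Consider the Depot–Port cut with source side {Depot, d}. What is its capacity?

Edges leaving {Depot, d}: Depot→a (6), d→Port (15).
Cut capacity = 6 + 15 = 21.

21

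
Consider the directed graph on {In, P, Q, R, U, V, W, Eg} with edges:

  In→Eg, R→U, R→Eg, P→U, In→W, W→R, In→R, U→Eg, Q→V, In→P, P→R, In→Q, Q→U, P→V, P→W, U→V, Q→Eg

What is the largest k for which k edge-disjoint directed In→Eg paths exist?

Assign every edge capacity 1; by Menger, the answer equals the max flow.
Path In→Eg (+1); total 1.
Path In→Q→Eg (+1); total 2.
Path In→R→Eg (+1); total 3.
Path In→P→U→Eg (+1); total 4.
No residual In→Eg path; max flow = 4.
Certifying cut of size 4: {In→Eg, In→Q, R→Eg, U→Eg}.

4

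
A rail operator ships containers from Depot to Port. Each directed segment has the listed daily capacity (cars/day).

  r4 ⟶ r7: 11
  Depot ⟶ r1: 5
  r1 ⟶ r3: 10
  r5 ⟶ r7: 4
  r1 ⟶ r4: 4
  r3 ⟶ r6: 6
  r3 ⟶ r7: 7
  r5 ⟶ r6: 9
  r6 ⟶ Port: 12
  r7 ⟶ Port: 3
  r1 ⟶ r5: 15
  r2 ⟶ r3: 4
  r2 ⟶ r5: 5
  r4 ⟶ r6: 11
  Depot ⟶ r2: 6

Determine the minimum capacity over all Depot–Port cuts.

Augment Depot→r1→r3→r6→Port: bottleneck 5, flow now 5.
Augment Depot→r2→r3→r6→Port: bottleneck 1, flow now 6.
Augment Depot→r2→r3→r7→Port: bottleneck 3, flow now 9.
Augment Depot→r2→r5→r6→Port: bottleneck 2, flow now 11.
No augmenting path remains; maximum flow = 11.
By max-flow min-cut, the minimum cut capacity equals the max flow.
In the residual graph, reachable from Depot: {Depot}.
Min-cut edges: Depot→r1 (5), Depot→r2 (6); capacity 5 + 6 = 11.

11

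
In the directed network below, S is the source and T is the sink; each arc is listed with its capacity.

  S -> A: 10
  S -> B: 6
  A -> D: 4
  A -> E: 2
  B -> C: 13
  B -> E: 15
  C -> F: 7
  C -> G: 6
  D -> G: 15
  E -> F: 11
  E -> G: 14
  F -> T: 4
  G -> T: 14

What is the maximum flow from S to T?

12

Augment S→A→D→G→T: bottleneck 4, flow now 4.
Augment S→A→E→F→T: bottleneck 2, flow now 6.
Augment S→B→C→F→T: bottleneck 2, flow now 8.
Augment S→B→C→G→T: bottleneck 4, flow now 12.
No augmenting path remains; maximum flow = 12.
In the residual graph, reachable from S: {S, A}.
Min-cut edges: S→B (6), A→D (4), A→E (2); capacity 6 + 4 + 2 = 12.
This cut is saturated, so no flow can exceed 12.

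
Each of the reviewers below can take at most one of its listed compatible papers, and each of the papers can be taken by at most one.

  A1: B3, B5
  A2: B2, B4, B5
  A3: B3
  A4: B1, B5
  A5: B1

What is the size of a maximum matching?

Unit-capacity flow: source→left, listed edges, right→sink; max matching = max flow.
Augmenting path A1→B3 (+1); matched 1.
Augmenting path A2→B2 (+1); matched 2.
Augmenting path A4→B1 (+1); matched 3.
Augmenting path A3→B3→A1→B5 (+1); matched 4.
No augmenting path remains; maximum matching = 4.
König certificate: {A2, B1, B3, B5} is a vertex cover of size 4 (every listed pair touches it), so no matching can be larger.

4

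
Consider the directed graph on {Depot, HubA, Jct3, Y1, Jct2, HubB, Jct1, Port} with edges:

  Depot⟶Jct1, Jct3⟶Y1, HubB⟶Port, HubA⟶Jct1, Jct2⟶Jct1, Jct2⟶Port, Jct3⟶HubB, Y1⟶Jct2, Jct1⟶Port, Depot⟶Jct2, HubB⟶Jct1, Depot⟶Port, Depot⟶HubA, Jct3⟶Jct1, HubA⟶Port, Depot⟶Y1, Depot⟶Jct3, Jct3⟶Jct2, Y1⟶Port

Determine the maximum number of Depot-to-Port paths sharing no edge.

Assign every edge capacity 1; by Menger, the answer equals the max flow.
Path Depot→Port (+1); total 1.
Path Depot→HubA→Port (+1); total 2.
Path Depot→Y1→Port (+1); total 3.
Path Depot→Jct2→Port (+1); total 4.
Path Depot→Jct1→Port (+1); total 5.
Path Depot→Jct3→HubB→Port (+1); total 6.
No residual Depot→Port path; max flow = 6.
Certifying cut of size 6: {Depot→HubA, Depot→Jct1, Depot→Jct2, Depot→Jct3, Depot→Port, Depot→Y1}.

6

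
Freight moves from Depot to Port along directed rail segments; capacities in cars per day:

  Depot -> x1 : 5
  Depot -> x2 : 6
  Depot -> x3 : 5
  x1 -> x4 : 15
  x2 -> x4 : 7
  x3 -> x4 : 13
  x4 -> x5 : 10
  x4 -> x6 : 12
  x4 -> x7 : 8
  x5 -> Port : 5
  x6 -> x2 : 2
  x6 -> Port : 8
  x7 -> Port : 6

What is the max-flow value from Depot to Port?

Augment Depot→x1→x4→x5→Port: bottleneck 5, flow now 5.
Augment Depot→x2→x4→x6→Port: bottleneck 6, flow now 11.
Augment Depot→x3→x4→x6→Port: bottleneck 2, flow now 13.
Augment Depot→x3→x4→x7→Port: bottleneck 3, flow now 16.
No augmenting path remains; maximum flow = 16.
In the residual graph, reachable from Depot: {Depot}.
Min-cut edges: Depot→x1 (5), Depot→x2 (6), Depot→x3 (5); capacity 5 + 6 + 5 = 16.
This cut is saturated, so no flow can exceed 16.

16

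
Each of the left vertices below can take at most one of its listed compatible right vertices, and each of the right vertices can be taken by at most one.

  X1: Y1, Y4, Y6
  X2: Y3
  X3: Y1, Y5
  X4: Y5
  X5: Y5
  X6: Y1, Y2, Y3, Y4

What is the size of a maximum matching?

5

Unit-capacity flow: source→left, listed edges, right→sink; max matching = max flow.
Augmenting path X1→Y1 (+1); matched 1.
Augmenting path X2→Y3 (+1); matched 2.
Augmenting path X3→Y5 (+1); matched 3.
Augmenting path X6→Y2 (+1); matched 4.
Augmenting path X4→Y5→X3→Y1→X1→Y4 (+1); matched 5.
No augmenting path remains; maximum matching = 5.
König certificate: {X1, X2, X3, X6, Y5} is a vertex cover of size 5 (every listed pair touches it), so no matching can be larger.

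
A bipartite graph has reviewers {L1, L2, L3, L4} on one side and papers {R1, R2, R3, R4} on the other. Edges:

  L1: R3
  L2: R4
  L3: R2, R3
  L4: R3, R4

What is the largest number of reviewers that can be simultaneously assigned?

Unit-capacity flow: source→left, listed edges, right→sink; max matching = max flow.
Augmenting path L1→R3 (+1); matched 1.
Augmenting path L2→R4 (+1); matched 2.
Augmenting path L3→R2 (+1); matched 3.
No augmenting path remains; maximum matching = 3.
König certificate: {L3, R3, R4} is a vertex cover of size 3 (every listed pair touches it), so no matching can be larger.

3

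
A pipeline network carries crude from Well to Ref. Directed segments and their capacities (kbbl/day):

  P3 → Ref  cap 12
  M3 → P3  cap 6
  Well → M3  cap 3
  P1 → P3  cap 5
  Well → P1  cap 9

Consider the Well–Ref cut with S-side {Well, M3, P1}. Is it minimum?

Given cut capacity: 6 + 5 = 11.
Augment Well→M3→P3→Ref: bottleneck 3, flow now 3.
Augment Well→P1→P3→Ref: bottleneck 5, flow now 8.
No augmenting path remains; maximum flow = 8.
In the residual graph, reachable from Well: {Well, P1}.
Min-cut edges: Well→M3 (3), P1→P3 (5); capacity 3 + 5 = 8.
Cut capacity 11 exceeds the max flow 8, so it is not minimum.

No — its capacity is 11, but the minimum cut has capacity 8.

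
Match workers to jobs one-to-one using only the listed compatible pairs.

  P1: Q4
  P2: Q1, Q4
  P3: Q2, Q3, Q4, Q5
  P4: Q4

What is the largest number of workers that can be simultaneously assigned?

3

Unit-capacity flow: source→left, listed edges, right→sink; max matching = max flow.
Augmenting path P1→Q4 (+1); matched 1.
Augmenting path P2→Q1 (+1); matched 2.
Augmenting path P3→Q2 (+1); matched 3.
No augmenting path remains; maximum matching = 3.
König certificate: {P2, P3, Q4} is a vertex cover of size 3 (every listed pair touches it), so no matching can be larger.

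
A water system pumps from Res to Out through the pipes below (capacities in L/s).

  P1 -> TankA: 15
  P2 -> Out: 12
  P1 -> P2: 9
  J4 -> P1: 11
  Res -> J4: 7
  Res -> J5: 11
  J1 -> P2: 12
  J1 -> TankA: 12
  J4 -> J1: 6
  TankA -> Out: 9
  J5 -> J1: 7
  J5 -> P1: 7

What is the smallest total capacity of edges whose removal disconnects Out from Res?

18

Augment Res→J5→P1→TankA→Out: bottleneck 7, flow now 7.
Augment Res→J5→J1→TankA→Out: bottleneck 2, flow now 9.
Augment Res→J5→J1→P2→Out: bottleneck 2, flow now 11.
Augment Res→J4→P1→P2→Out: bottleneck 7, flow now 18.
No augmenting path remains; maximum flow = 18.
By max-flow min-cut, the minimum cut capacity equals the max flow.
In the residual graph, reachable from Res: {Res}.
Min-cut edges: Res→J5 (11), Res→J4 (7); capacity 11 + 7 = 18.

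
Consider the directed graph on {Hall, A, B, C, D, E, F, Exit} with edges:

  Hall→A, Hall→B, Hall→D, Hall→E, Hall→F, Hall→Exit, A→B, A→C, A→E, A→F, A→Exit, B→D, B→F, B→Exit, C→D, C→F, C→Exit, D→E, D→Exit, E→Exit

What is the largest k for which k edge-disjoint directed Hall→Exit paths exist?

5

Assign every edge capacity 1; by Menger, the answer equals the max flow.
Path Hall→Exit (+1); total 1.
Path Hall→A→Exit (+1); total 2.
Path Hall→B→Exit (+1); total 3.
Path Hall→D→Exit (+1); total 4.
Path Hall→E→Exit (+1); total 5.
No residual Hall→Exit path; max flow = 5.
Certifying cut of size 5: {Hall→A, Hall→B, Hall→D, Hall→E, Hall→Exit}.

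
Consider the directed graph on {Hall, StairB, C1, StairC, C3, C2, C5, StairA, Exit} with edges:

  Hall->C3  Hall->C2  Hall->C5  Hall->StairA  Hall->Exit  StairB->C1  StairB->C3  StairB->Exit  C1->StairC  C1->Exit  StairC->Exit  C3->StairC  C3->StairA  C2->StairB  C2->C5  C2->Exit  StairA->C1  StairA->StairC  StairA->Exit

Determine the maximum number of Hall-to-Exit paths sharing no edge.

Assign every edge capacity 1; by Menger, the answer equals the max flow.
Path Hall→Exit (+1); total 1.
Path Hall→C2→Exit (+1); total 2.
Path Hall→StairA→Exit (+1); total 3.
Path Hall→C3→StairC→Exit (+1); total 4.
No residual Hall→Exit path; max flow = 4.
Certifying cut of size 4: {Hall→C2, Hall→C3, Hall→Exit, Hall→StairA}.

4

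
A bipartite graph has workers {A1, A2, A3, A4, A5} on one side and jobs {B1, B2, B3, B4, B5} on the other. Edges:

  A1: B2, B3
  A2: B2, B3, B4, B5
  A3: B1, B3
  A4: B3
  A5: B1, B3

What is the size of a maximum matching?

4

Unit-capacity flow: source→left, listed edges, right→sink; max matching = max flow.
Augmenting path A1→B2 (+1); matched 1.
Augmenting path A2→B3 (+1); matched 2.
Augmenting path A3→B1 (+1); matched 3.
Augmenting path A4→B3→A2→B4 (+1); matched 4.
No augmenting path remains; maximum matching = 4.
König certificate: {A1, A2, B1, B3} is a vertex cover of size 4 (every listed pair touches it), so no matching can be larger.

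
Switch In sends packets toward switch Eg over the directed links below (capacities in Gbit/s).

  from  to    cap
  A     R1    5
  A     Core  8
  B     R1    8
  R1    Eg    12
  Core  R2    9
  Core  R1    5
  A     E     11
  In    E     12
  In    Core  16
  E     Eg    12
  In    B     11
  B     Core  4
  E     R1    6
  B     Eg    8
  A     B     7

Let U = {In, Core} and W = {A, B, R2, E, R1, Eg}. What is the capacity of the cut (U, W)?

37

Edges leaving {In, Core}: In→B (11), In→E (12), Core→R2 (9), Core→R1 (5).
Cut capacity = 11 + 12 + 9 + 5 = 37.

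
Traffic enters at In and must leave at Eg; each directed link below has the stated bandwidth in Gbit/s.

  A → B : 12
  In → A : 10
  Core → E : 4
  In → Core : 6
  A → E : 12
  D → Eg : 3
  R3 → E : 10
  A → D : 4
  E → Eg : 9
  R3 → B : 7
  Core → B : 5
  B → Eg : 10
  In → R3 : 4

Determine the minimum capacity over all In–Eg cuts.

Augment In→Core→B→Eg: bottleneck 5, flow now 5.
Augment In→Core→E→Eg: bottleneck 1, flow now 6.
Augment In→R3→B→Eg: bottleneck 4, flow now 10.
Augment In→A→D→Eg: bottleneck 3, flow now 13.
Augment In→A→B→Eg: bottleneck 1, flow now 14.
Augment In→A→E→Eg: bottleneck 6, flow now 20.
No augmenting path remains; maximum flow = 20.
By max-flow min-cut, the minimum cut capacity equals the max flow.
In the residual graph, reachable from In: {In}.
Min-cut edges: In→Core (6), In→R3 (4), In→A (10); capacity 6 + 4 + 10 = 20.

20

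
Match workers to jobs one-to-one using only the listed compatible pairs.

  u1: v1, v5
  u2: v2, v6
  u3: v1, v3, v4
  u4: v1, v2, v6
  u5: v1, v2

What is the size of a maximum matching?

5

Unit-capacity flow: source→left, listed edges, right→sink; max matching = max flow.
Augmenting path u1→v1 (+1); matched 1.
Augmenting path u2→v2 (+1); matched 2.
Augmenting path u3→v3 (+1); matched 3.
Augmenting path u4→v6 (+1); matched 4.
Augmenting path u5→v1→u1→v5 (+1); matched 5.
No augmenting path remains; maximum matching = 5.
König certificate: {u1, u2, u3, u4, u5} is a vertex cover of size 5 (every listed pair touches it), so no matching can be larger.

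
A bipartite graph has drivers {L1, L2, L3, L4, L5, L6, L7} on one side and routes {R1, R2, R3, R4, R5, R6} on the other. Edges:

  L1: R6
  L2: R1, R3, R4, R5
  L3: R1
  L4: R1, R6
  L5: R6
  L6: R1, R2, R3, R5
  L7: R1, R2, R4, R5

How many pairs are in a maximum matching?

Unit-capacity flow: source→left, listed edges, right→sink; max matching = max flow.
Augmenting path L1→R6 (+1); matched 1.
Augmenting path L2→R1 (+1); matched 2.
Augmenting path L6→R2 (+1); matched 3.
Augmenting path L7→R4 (+1); matched 4.
Augmenting path L3→R1→L2→R3 (+1); matched 5.
No augmenting path remains; maximum matching = 5.
König certificate: {L2, L6, L7, R1, R6} is a vertex cover of size 5 (every listed pair touches it), so no matching can be larger.

5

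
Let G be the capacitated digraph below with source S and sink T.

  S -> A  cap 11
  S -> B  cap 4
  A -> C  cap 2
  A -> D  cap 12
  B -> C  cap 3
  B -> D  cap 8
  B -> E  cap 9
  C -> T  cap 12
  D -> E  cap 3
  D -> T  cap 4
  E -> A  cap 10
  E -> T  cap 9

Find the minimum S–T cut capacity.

Augment S→A→C→T: bottleneck 2, flow now 2.
Augment S→A→D→T: bottleneck 4, flow now 6.
Augment S→B→C→T: bottleneck 3, flow now 9.
Augment S→B→E→T: bottleneck 1, flow now 10.
Augment S→A→D→E→T: bottleneck 3, flow now 13.
No augmenting path remains; maximum flow = 13.
By max-flow min-cut, the minimum cut capacity equals the max flow.
In the residual graph, reachable from S: {S, A, D}.
Min-cut edges: S→B (4), A→C (2), D→E (3), D→T (4); capacity 4 + 2 + 3 + 4 = 13.

13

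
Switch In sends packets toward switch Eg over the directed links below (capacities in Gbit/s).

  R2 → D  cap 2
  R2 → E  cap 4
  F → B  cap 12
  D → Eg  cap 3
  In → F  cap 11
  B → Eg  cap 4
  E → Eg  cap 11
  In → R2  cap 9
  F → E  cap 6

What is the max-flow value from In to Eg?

16

Augment In→F→B→Eg: bottleneck 4, flow now 4.
Augment In→F→E→Eg: bottleneck 6, flow now 10.
Augment In→R2→D→Eg: bottleneck 2, flow now 12.
Augment In→R2→E→Eg: bottleneck 4, flow now 16.
No augmenting path remains; maximum flow = 16.
In the residual graph, reachable from In: {In, F, R2, B}.
Min-cut edges: F→E (6), R2→D (2), R2→E (4), B→Eg (4); capacity 6 + 2 + 4 + 4 = 16.
This cut is saturated, so no flow can exceed 16.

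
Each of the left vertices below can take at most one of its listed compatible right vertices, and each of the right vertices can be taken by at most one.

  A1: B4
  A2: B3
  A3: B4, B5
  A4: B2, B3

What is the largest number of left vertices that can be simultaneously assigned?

4

Unit-capacity flow: source→left, listed edges, right→sink; max matching = max flow.
Augmenting path A1→B4 (+1); matched 1.
Augmenting path A2→B3 (+1); matched 2.
Augmenting path A3→B5 (+1); matched 3.
Augmenting path A4→B2 (+1); matched 4.
No augmenting path remains; maximum matching = 4.
König certificate: {A1, A2, A3, A4} is a vertex cover of size 4 (every listed pair touches it), so no matching can be larger.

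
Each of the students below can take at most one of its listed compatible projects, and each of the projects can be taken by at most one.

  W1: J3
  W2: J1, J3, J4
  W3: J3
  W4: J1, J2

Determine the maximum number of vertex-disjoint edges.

Unit-capacity flow: source→left, listed edges, right→sink; max matching = max flow.
Augmenting path W1→J3 (+1); matched 1.
Augmenting path W2→J1 (+1); matched 2.
Augmenting path W4→J2 (+1); matched 3.
No augmenting path remains; maximum matching = 3.
König certificate: {W2, W4, J3} is a vertex cover of size 3 (every listed pair touches it), so no matching can be larger.

3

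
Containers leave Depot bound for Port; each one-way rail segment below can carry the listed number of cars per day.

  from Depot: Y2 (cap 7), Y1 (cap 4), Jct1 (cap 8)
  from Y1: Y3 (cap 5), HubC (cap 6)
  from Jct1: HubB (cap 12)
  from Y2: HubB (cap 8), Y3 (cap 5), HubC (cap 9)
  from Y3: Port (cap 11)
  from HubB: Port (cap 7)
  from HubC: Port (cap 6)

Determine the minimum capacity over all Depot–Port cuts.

Augment Depot→Y1→Y3→Port: bottleneck 4, flow now 4.
Augment Depot→Jct1→HubB→Port: bottleneck 7, flow now 11.
Augment Depot→Y2→Y3→Port: bottleneck 5, flow now 16.
Augment Depot→Y2→HubC→Port: bottleneck 2, flow now 18.
No augmenting path remains; maximum flow = 18.
By max-flow min-cut, the minimum cut capacity equals the max flow.
In the residual graph, reachable from Depot: {Depot, Jct1, HubB}.
Min-cut edges: Depot→Y1 (4), Depot→Y2 (7), HubB→Port (7); capacity 4 + 7 + 7 = 18.

18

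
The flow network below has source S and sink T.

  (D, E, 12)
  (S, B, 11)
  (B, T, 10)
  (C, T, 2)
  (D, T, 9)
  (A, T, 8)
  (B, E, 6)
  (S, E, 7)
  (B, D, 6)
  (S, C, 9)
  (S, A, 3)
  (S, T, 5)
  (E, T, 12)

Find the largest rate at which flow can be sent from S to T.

Augment S→T: bottleneck 5, flow now 5.
Augment S→A→T: bottleneck 3, flow now 8.
Augment S→B→T: bottleneck 10, flow now 18.
Augment S→C→T: bottleneck 2, flow now 20.
Augment S→E→T: bottleneck 7, flow now 27.
Augment S→B→D→T: bottleneck 1, flow now 28.
No augmenting path remains; maximum flow = 28.
In the residual graph, reachable from S: {S, C}.
Min-cut edges: S→A (3), S→B (11), S→E (7), S→T (5), C→T (2); capacity 3 + 11 + 7 + 5 + 2 = 28.
This cut is saturated, so no flow can exceed 28.

28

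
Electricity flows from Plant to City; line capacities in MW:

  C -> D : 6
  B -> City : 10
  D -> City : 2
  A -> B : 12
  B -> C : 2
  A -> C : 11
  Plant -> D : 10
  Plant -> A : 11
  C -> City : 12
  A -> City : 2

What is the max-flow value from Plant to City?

13

Augment Plant→A→City: bottleneck 2, flow now 2.
Augment Plant→D→City: bottleneck 2, flow now 4.
Augment Plant→A→B→City: bottleneck 9, flow now 13.
No augmenting path remains; maximum flow = 13.
In the residual graph, reachable from Plant: {Plant, D}.
Min-cut edges: Plant→A (11), D→City (2); capacity 11 + 2 = 13.
This cut is saturated, so no flow can exceed 13.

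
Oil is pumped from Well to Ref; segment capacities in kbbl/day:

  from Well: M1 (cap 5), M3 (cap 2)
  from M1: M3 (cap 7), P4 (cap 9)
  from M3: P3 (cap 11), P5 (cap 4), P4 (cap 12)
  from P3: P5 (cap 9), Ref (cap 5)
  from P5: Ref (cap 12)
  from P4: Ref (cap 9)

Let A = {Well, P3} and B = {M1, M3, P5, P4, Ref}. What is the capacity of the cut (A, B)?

Edges leaving {Well, P3}: Well→M1 (5), Well→M3 (2), P3→P5 (9), P3→Ref (5).
Cut capacity = 5 + 2 + 9 + 5 = 21.

21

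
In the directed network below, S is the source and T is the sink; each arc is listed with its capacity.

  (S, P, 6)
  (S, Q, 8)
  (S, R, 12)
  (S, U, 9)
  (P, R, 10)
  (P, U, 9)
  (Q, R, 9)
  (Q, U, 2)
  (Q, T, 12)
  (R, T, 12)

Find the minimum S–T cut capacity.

Augment S→Q→T: bottleneck 8, flow now 8.
Augment S→R→T: bottleneck 12, flow now 20.
No augmenting path remains; maximum flow = 20.
By max-flow min-cut, the minimum cut capacity equals the max flow.
In the residual graph, reachable from S: {S, P, R, U}.
Min-cut edges: S→Q (8), R→T (12); capacity 8 + 12 = 20.

20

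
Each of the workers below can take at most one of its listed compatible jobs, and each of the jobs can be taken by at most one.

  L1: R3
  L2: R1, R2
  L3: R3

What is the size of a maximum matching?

Unit-capacity flow: source→left, listed edges, right→sink; max matching = max flow.
Augmenting path L1→R3 (+1); matched 1.
Augmenting path L2→R1 (+1); matched 2.
No augmenting path remains; maximum matching = 2.
König certificate: {L2, R3} is a vertex cover of size 2 (every listed pair touches it), so no matching can be larger.

2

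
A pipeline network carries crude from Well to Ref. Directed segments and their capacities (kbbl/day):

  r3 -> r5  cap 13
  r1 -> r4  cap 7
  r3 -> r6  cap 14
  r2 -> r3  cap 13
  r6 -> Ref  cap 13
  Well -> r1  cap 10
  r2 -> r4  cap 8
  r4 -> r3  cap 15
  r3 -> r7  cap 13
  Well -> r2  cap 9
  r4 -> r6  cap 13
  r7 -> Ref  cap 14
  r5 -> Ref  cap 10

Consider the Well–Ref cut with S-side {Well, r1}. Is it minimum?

Given cut capacity: 9 + 7 = 16.
Augment Well→r1→r4→r6→Ref: bottleneck 7, flow now 7.
Augment Well→r2→r3→r5→Ref: bottleneck 9, flow now 16.
No augmenting path remains; maximum flow = 16.
Cut capacity 16 equals the max flow, so it is a minimum cut.

Yes — it is a minimum cut (capacity 16).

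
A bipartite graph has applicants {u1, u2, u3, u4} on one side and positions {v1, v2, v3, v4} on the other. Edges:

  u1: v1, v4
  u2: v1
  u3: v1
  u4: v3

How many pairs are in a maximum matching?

3

Unit-capacity flow: source→left, listed edges, right→sink; max matching = max flow.
Augmenting path u1→v1 (+1); matched 1.
Augmenting path u4→v3 (+1); matched 2.
Augmenting path u2→v1→u1→v4 (+1); matched 3.
No augmenting path remains; maximum matching = 3.
König certificate: {u1, u4, v1} is a vertex cover of size 3 (every listed pair touches it), so no matching can be larger.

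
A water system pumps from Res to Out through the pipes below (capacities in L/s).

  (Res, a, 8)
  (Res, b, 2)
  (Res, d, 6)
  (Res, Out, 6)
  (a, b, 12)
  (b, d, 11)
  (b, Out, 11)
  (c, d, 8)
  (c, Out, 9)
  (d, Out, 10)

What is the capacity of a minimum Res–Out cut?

22

Augment Res→Out: bottleneck 6, flow now 6.
Augment Res→b→Out: bottleneck 2, flow now 8.
Augment Res→d→Out: bottleneck 6, flow now 14.
Augment Res→a→b→Out: bottleneck 8, flow now 22.
No augmenting path remains; maximum flow = 22.
By max-flow min-cut, the minimum cut capacity equals the max flow.
In the residual graph, reachable from Res: {Res}.
Min-cut edges: Res→a (8), Res→b (2), Res→d (6), Res→Out (6); capacity 8 + 2 + 6 + 6 = 22.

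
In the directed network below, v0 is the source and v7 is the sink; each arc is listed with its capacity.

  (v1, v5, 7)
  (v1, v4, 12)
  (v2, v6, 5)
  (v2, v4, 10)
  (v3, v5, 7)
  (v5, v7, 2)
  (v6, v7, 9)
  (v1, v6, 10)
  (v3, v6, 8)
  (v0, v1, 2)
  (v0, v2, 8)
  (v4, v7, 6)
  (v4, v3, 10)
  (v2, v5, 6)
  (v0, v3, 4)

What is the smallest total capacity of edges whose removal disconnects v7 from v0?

14

Augment v0→v1→v4→v7: bottleneck 2, flow now 2.
Augment v0→v2→v4→v7: bottleneck 4, flow now 6.
Augment v0→v2→v5→v7: bottleneck 2, flow now 8.
Augment v0→v2→v6→v7: bottleneck 2, flow now 10.
Augment v0→v3→v6→v7: bottleneck 4, flow now 14.
No augmenting path remains; maximum flow = 14.
By max-flow min-cut, the minimum cut capacity equals the max flow.
In the residual graph, reachable from v0: {v0}.
Min-cut edges: v0→v1 (2), v0→v2 (8), v0→v3 (4); capacity 2 + 8 + 4 = 14.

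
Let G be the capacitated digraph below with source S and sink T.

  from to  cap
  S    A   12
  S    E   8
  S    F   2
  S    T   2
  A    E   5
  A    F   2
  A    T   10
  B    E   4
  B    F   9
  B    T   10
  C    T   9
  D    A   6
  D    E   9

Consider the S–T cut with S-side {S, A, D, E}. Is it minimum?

Given cut capacity: 2 + 2 + 2 + 10 = 16.
Augment S→T: bottleneck 2, flow now 2.
Augment S→A→T: bottleneck 10, flow now 12.
No augmenting path remains; maximum flow = 12.
In the residual graph, reachable from S: {S, A, E, F}.
Min-cut edges: S→T (2), A→T (10); capacity 2 + 10 = 12.
Cut capacity 16 exceeds the max flow 12, so it is not minimum.

No — its capacity is 16, but the minimum cut has capacity 12.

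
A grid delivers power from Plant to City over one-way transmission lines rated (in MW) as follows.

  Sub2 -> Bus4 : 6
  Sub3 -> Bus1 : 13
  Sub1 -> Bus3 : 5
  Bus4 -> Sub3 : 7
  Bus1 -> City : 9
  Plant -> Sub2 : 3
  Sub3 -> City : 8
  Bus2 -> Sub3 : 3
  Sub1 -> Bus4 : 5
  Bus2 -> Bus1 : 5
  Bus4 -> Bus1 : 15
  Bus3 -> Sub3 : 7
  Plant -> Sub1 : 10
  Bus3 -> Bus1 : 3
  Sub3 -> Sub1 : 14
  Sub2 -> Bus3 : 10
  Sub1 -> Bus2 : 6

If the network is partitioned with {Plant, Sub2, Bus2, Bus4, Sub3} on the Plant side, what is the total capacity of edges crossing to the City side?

Edges leaving {Plant, Sub2, Bus2, Bus4, Sub3}: Plant→Sub1 (10), Sub2→Bus3 (10), Bus2→Bus1 (5), Bus4→Bus1 (15), Sub3→Sub1 (14), Sub3→Bus1 (13), Sub3→City (8).
Cut capacity = 10 + 10 + 5 + 15 + 14 + 13 + 8 = 75.

75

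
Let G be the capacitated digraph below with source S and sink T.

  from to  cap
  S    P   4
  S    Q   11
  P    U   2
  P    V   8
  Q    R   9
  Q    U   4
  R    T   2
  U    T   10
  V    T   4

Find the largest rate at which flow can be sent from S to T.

10

Augment S→P→U→T: bottleneck 2, flow now 2.
Augment S→P→V→T: bottleneck 2, flow now 4.
Augment S→Q→R→T: bottleneck 2, flow now 6.
Augment S→Q→U→T: bottleneck 4, flow now 10.
No augmenting path remains; maximum flow = 10.
In the residual graph, reachable from S: {S, Q, R}.
Min-cut edges: S→P (4), Q→U (4), R→T (2); capacity 4 + 4 + 2 = 10.
This cut is saturated, so no flow can exceed 10.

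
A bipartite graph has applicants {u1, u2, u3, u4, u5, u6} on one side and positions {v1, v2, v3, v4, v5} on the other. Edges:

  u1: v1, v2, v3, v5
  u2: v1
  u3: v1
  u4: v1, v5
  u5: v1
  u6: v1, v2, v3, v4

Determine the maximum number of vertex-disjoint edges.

Unit-capacity flow: source→left, listed edges, right→sink; max matching = max flow.
Augmenting path u1→v1 (+1); matched 1.
Augmenting path u4→v5 (+1); matched 2.
Augmenting path u6→v2 (+1); matched 3.
Augmenting path u2→v1→u1→v3 (+1); matched 4.
No augmenting path remains; maximum matching = 4.
König certificate: {u1, u4, u6, v1} is a vertex cover of size 4 (every listed pair touches it), so no matching can be larger.

4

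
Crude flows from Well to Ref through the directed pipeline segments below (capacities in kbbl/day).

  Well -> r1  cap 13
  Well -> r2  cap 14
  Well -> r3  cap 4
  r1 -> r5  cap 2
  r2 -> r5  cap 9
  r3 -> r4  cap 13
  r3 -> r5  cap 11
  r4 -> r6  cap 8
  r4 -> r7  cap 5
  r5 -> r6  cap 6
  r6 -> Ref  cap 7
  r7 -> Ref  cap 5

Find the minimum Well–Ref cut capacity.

Augment Well→r1→r5→r6→Ref: bottleneck 2, flow now 2.
Augment Well→r2→r5→r6→Ref: bottleneck 4, flow now 6.
Augment Well→r3→r4→r6→Ref: bottleneck 1, flow now 7.
Augment Well→r3→r4→r7→Ref: bottleneck 3, flow now 10.
No augmenting path remains; maximum flow = 10.
By max-flow min-cut, the minimum cut capacity equals the max flow.
In the residual graph, reachable from Well: {Well, r1, r2, r5}.
Min-cut edges: Well→r3 (4), r5→r6 (6); capacity 4 + 6 = 10.

10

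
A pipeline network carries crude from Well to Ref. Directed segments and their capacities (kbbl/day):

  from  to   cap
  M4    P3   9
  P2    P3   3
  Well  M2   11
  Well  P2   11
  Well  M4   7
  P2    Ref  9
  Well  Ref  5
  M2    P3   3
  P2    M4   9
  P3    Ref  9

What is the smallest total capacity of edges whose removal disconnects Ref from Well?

Augment Well→Ref: bottleneck 5, flow now 5.
Augment Well→P2→Ref: bottleneck 9, flow now 14.
Augment Well→P2→P3→Ref: bottleneck 2, flow now 16.
Augment Well→M4→P3→Ref: bottleneck 7, flow now 23.
No augmenting path remains; maximum flow = 23.
By max-flow min-cut, the minimum cut capacity equals the max flow.
In the residual graph, reachable from Well: {Well, P2, M4, M2, P3}.
Min-cut edges: Well→Ref (5), P2→Ref (9), P3→Ref (9); capacity 5 + 9 + 9 = 23.

23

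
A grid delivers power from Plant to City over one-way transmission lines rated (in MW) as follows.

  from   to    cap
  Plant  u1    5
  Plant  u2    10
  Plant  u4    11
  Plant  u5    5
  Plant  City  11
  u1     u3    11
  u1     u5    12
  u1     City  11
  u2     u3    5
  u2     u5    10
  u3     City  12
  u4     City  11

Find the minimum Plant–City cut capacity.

32

Augment Plant→City: bottleneck 11, flow now 11.
Augment Plant→u1→City: bottleneck 5, flow now 16.
Augment Plant→u4→City: bottleneck 11, flow now 27.
Augment Plant→u2→u3→City: bottleneck 5, flow now 32.
No augmenting path remains; maximum flow = 32.
By max-flow min-cut, the minimum cut capacity equals the max flow.
In the residual graph, reachable from Plant: {Plant, u2, u5}.
Min-cut edges: Plant→u1 (5), Plant→u4 (11), Plant→City (11), u2→u3 (5); capacity 5 + 11 + 11 + 5 = 32.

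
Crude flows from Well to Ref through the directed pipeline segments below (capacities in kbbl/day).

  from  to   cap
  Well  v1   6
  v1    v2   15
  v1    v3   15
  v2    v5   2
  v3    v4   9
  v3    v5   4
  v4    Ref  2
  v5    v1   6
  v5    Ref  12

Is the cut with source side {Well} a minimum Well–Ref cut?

Yes — it is a minimum cut (capacity 6).

Given cut capacity: 6 = 6.
Augment Well→v1→v2→v5→Ref: bottleneck 2, flow now 2.
Augment Well→v1→v3→v4→Ref: bottleneck 2, flow now 4.
Augment Well→v1→v3→v5→Ref: bottleneck 2, flow now 6.
No augmenting path remains; maximum flow = 6.
Cut capacity 6 equals the max flow, so it is a minimum cut.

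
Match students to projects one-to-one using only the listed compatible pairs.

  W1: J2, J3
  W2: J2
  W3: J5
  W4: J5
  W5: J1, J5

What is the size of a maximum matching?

4

Unit-capacity flow: source→left, listed edges, right→sink; max matching = max flow.
Augmenting path W1→J2 (+1); matched 1.
Augmenting path W3→J5 (+1); matched 2.
Augmenting path W5→J1 (+1); matched 3.
Augmenting path W2→J2→W1→J3 (+1); matched 4.
No augmenting path remains; maximum matching = 4.
König certificate: {W1, W2, W5, J5} is a vertex cover of size 4 (every listed pair touches it), so no matching can be larger.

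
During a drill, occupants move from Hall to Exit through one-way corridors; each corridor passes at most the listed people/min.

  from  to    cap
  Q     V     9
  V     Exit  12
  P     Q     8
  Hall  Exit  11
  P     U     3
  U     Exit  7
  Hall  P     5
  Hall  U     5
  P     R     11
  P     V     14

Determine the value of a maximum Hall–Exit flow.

Augment Hall→Exit: bottleneck 11, flow now 11.
Augment Hall→U→Exit: bottleneck 5, flow now 16.
Augment Hall→P→U→Exit: bottleneck 2, flow now 18.
Augment Hall→P→V→Exit: bottleneck 3, flow now 21.
No augmenting path remains; maximum flow = 21.
In the residual graph, reachable from Hall: {Hall}.
Min-cut edges: Hall→P (5), Hall→U (5), Hall→Exit (11); capacity 5 + 5 + 11 = 21.
This cut is saturated, so no flow can exceed 21.

21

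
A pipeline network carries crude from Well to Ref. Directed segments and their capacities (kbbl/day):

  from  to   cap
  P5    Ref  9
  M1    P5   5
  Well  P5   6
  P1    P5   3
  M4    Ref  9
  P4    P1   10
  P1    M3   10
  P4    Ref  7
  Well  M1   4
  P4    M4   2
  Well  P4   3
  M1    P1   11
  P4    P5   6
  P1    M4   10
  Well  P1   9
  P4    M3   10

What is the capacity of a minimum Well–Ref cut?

21

Augment Well→P4→Ref: bottleneck 3, flow now 3.
Augment Well→P5→Ref: bottleneck 6, flow now 9.
Augment Well→M1→P5→Ref: bottleneck 3, flow now 12.
Augment Well→P1→M4→Ref: bottleneck 9, flow now 21.
No augmenting path remains; maximum flow = 21.
By max-flow min-cut, the minimum cut capacity equals the max flow.
In the residual graph, reachable from Well: {Well, M1, P1, P5, M3, M4}.
Min-cut edges: Well→P4 (3), P5→Ref (9), M4→Ref (9); capacity 3 + 9 + 9 = 21.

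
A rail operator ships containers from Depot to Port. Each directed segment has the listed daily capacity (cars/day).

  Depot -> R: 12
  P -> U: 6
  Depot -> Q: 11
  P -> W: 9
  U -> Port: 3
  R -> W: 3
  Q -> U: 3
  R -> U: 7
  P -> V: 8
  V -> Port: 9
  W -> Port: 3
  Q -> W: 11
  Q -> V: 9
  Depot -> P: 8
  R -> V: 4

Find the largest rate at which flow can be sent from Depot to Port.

15

Augment Depot→P→U→Port: bottleneck 3, flow now 3.
Augment Depot→P→V→Port: bottleneck 5, flow now 8.
Augment Depot→Q→V→Port: bottleneck 4, flow now 12.
Augment Depot→Q→W→Port: bottleneck 3, flow now 15.
No augmenting path remains; maximum flow = 15.
In the residual graph, reachable from Depot: {Depot, P, Q, R, U, V, W}.
Min-cut edges: U→Port (3), V→Port (9), W→Port (3); capacity 3 + 9 + 3 = 15.
This cut is saturated, so no flow can exceed 15.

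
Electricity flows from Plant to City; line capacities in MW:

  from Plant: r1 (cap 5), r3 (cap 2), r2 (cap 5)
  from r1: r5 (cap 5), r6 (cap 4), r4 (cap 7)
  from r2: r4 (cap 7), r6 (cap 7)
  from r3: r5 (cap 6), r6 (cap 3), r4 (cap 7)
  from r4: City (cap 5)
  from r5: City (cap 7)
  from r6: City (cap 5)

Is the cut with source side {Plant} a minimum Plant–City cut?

Yes — it is a minimum cut (capacity 12).

Given cut capacity: 5 + 5 + 2 = 12.
Augment Plant→r1→r4→City: bottleneck 5, flow now 5.
Augment Plant→r2→r6→City: bottleneck 5, flow now 10.
Augment Plant→r3→r5→City: bottleneck 2, flow now 12.
No augmenting path remains; maximum flow = 12.
Cut capacity 12 equals the max flow, so it is a minimum cut.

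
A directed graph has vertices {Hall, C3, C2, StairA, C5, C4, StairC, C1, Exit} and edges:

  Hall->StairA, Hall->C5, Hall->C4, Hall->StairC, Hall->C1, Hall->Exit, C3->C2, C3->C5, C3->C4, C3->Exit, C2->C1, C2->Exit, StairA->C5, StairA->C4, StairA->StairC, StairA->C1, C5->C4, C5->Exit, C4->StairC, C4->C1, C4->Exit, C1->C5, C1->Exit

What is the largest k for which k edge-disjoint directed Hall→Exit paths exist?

4

Assign every edge capacity 1; by Menger, the answer equals the max flow.
Path Hall→Exit (+1); total 1.
Path Hall→C5→Exit (+1); total 2.
Path Hall→C4→Exit (+1); total 3.
Path Hall→C1→Exit (+1); total 4.
No residual Hall→Exit path; max flow = 4.
Certifying cut of size 4: {C1→Exit, C4→Exit, C5→Exit, Hall→Exit}.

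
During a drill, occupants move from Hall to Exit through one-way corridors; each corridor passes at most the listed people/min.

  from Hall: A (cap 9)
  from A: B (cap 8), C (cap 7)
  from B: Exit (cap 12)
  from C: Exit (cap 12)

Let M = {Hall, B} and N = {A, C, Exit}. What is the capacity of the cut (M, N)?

21

Edges leaving {Hall, B}: Hall→A (9), B→Exit (12).
Cut capacity = 9 + 12 = 21.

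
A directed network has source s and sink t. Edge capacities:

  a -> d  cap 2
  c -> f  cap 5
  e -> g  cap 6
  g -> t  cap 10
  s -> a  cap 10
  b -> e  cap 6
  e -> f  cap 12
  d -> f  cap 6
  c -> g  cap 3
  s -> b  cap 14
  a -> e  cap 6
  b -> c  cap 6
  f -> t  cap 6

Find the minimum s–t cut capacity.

15

Augment s→a→d→f→t: bottleneck 2, flow now 2.
Augment s→a→e→f→t: bottleneck 4, flow now 6.
Augment s→a→e→g→t: bottleneck 2, flow now 8.
Augment s→b→c→g→t: bottleneck 3, flow now 11.
Augment s→b→e→g→t: bottleneck 4, flow now 15.
No augmenting path remains; maximum flow = 15.
By max-flow min-cut, the minimum cut capacity equals the max flow.
In the residual graph, reachable from s: {s, a, b, c, d, e, f}.
Min-cut edges: c→g (3), e→g (6), f→t (6); capacity 3 + 6 + 6 = 15.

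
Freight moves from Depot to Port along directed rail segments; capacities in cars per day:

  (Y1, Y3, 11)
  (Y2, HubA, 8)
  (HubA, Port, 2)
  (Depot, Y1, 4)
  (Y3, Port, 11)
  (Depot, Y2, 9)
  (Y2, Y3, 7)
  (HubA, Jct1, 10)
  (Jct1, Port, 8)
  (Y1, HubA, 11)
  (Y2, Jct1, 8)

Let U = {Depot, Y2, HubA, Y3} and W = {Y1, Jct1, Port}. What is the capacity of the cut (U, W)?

35

Edges leaving {Depot, Y2, HubA, Y3}: Depot→Y1 (4), Y2→Jct1 (8), HubA→Jct1 (10), HubA→Port (2), Y3→Port (11).
Cut capacity = 4 + 8 + 10 + 2 + 11 = 35.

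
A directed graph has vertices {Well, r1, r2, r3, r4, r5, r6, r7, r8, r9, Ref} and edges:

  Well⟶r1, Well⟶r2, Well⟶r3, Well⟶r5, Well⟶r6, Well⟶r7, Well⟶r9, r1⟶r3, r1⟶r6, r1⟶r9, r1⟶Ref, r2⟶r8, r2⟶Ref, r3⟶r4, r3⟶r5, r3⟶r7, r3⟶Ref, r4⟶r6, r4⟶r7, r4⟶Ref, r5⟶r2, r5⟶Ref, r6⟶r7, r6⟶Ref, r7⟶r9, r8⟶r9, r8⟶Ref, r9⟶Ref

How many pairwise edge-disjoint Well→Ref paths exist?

Assign every edge capacity 1; by Menger, the answer equals the max flow.
Path Well→r1→Ref (+1); total 1.
Path Well→r2→Ref (+1); total 2.
Path Well→r3→Ref (+1); total 3.
Path Well→r5→Ref (+1); total 4.
Path Well→r6→Ref (+1); total 5.
Path Well→r9→Ref (+1); total 6.
No residual Well→Ref path; max flow = 6.
Certifying cut of size 6: {Well→r1, Well→r2, Well→r3, Well→r5, Well→r6, r9→Ref}.

6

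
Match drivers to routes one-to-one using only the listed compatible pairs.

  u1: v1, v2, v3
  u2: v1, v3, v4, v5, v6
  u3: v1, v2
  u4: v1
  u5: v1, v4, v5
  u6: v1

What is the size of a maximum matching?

5

Unit-capacity flow: source→left, listed edges, right→sink; max matching = max flow.
Augmenting path u1→v1 (+1); matched 1.
Augmenting path u2→v3 (+1); matched 2.
Augmenting path u3→v2 (+1); matched 3.
Augmenting path u5→v4 (+1); matched 4.
Augmenting path u4→v1→u1→v3→u2→v5 (+1); matched 5.
No augmenting path remains; maximum matching = 5.
König certificate: {u1, u2, u3, u5, v1} is a vertex cover of size 5 (every listed pair touches it), so no matching can be larger.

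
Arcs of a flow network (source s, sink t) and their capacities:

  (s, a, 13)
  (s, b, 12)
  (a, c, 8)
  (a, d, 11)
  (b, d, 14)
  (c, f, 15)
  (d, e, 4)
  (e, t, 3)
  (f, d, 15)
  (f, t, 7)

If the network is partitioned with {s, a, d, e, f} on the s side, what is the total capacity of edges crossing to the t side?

30

Edges leaving {s, a, d, e, f}: s→b (12), a→c (8), e→t (3), f→t (7).
Cut capacity = 12 + 8 + 3 + 7 = 30.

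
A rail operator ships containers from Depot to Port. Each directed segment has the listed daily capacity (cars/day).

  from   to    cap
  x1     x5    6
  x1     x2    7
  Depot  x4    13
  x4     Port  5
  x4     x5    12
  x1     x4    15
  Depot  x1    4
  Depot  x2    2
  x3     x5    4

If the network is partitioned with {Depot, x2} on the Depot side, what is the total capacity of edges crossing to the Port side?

Edges leaving {Depot, x2}: Depot→x1 (4), Depot→x4 (13).
Cut capacity = 4 + 13 = 17.

17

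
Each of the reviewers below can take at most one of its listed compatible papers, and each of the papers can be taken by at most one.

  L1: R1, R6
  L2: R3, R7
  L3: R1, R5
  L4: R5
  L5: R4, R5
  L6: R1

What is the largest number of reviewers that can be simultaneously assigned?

Unit-capacity flow: source→left, listed edges, right→sink; max matching = max flow.
Augmenting path L1→R1 (+1); matched 1.
Augmenting path L2→R3 (+1); matched 2.
Augmenting path L3→R5 (+1); matched 3.
Augmenting path L5→R4 (+1); matched 4.
Augmenting path L6→R1→L1→R6 (+1); matched 5.
No augmenting path remains; maximum matching = 5.
König certificate: {L1, L2, L5, R1, R5} is a vertex cover of size 5 (every listed pair touches it), so no matching can be larger.

5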